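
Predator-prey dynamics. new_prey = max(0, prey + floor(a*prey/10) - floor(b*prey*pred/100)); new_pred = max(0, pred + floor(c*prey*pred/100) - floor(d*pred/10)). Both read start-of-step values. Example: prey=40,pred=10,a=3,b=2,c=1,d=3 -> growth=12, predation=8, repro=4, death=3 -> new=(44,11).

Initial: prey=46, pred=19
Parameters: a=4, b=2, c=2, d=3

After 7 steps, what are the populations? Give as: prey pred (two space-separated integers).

Step 1: prey: 46+18-17=47; pred: 19+17-5=31
Step 2: prey: 47+18-29=36; pred: 31+29-9=51
Step 3: prey: 36+14-36=14; pred: 51+36-15=72
Step 4: prey: 14+5-20=0; pred: 72+20-21=71
Step 5: prey: 0+0-0=0; pred: 71+0-21=50
Step 6: prey: 0+0-0=0; pred: 50+0-15=35
Step 7: prey: 0+0-0=0; pred: 35+0-10=25

Answer: 0 25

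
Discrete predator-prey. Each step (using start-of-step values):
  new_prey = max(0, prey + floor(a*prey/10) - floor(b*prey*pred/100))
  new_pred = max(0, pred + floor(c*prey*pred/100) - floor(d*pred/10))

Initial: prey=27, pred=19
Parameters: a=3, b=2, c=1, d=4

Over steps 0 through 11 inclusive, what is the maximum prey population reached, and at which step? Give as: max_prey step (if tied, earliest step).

Answer: 64 11

Derivation:
Step 1: prey: 27+8-10=25; pred: 19+5-7=17
Step 2: prey: 25+7-8=24; pred: 17+4-6=15
Step 3: prey: 24+7-7=24; pred: 15+3-6=12
Step 4: prey: 24+7-5=26; pred: 12+2-4=10
Step 5: prey: 26+7-5=28; pred: 10+2-4=8
Step 6: prey: 28+8-4=32; pred: 8+2-3=7
Step 7: prey: 32+9-4=37; pred: 7+2-2=7
Step 8: prey: 37+11-5=43; pred: 7+2-2=7
Step 9: prey: 43+12-6=49; pred: 7+3-2=8
Step 10: prey: 49+14-7=56; pred: 8+3-3=8
Step 11: prey: 56+16-8=64; pred: 8+4-3=9
Max prey = 64 at step 11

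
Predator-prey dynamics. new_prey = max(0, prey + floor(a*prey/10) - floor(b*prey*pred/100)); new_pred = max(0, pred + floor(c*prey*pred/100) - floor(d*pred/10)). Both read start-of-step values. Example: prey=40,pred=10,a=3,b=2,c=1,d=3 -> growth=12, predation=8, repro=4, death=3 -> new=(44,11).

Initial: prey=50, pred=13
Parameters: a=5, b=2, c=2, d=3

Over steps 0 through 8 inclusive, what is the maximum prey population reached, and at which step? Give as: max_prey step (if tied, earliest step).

Answer: 65 2

Derivation:
Step 1: prey: 50+25-13=62; pred: 13+13-3=23
Step 2: prey: 62+31-28=65; pred: 23+28-6=45
Step 3: prey: 65+32-58=39; pred: 45+58-13=90
Step 4: prey: 39+19-70=0; pred: 90+70-27=133
Step 5: prey: 0+0-0=0; pred: 133+0-39=94
Step 6: prey: 0+0-0=0; pred: 94+0-28=66
Step 7: prey: 0+0-0=0; pred: 66+0-19=47
Step 8: prey: 0+0-0=0; pred: 47+0-14=33
Max prey = 65 at step 2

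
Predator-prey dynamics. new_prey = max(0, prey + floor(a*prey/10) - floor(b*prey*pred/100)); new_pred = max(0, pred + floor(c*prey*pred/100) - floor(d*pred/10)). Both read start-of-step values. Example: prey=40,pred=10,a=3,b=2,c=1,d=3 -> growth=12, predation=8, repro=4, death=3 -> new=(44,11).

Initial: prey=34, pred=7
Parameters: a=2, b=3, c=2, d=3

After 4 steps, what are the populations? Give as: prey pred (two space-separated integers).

Step 1: prey: 34+6-7=33; pred: 7+4-2=9
Step 2: prey: 33+6-8=31; pred: 9+5-2=12
Step 3: prey: 31+6-11=26; pred: 12+7-3=16
Step 4: prey: 26+5-12=19; pred: 16+8-4=20

Answer: 19 20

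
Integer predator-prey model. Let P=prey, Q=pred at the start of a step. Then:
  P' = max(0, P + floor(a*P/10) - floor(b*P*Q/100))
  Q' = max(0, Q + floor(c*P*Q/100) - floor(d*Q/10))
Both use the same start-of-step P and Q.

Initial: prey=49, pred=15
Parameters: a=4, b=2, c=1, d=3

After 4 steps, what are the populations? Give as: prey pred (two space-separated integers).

Answer: 45 35

Derivation:
Step 1: prey: 49+19-14=54; pred: 15+7-4=18
Step 2: prey: 54+21-19=56; pred: 18+9-5=22
Step 3: prey: 56+22-24=54; pred: 22+12-6=28
Step 4: prey: 54+21-30=45; pred: 28+15-8=35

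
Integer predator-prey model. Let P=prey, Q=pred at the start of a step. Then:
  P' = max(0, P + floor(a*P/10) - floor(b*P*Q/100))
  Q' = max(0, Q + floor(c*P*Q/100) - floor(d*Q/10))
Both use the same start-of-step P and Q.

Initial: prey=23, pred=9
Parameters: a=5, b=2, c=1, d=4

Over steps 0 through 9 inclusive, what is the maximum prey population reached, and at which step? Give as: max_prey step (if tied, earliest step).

Answer: 151 7

Derivation:
Step 1: prey: 23+11-4=30; pred: 9+2-3=8
Step 2: prey: 30+15-4=41; pred: 8+2-3=7
Step 3: prey: 41+20-5=56; pred: 7+2-2=7
Step 4: prey: 56+28-7=77; pred: 7+3-2=8
Step 5: prey: 77+38-12=103; pred: 8+6-3=11
Step 6: prey: 103+51-22=132; pred: 11+11-4=18
Step 7: prey: 132+66-47=151; pred: 18+23-7=34
Step 8: prey: 151+75-102=124; pred: 34+51-13=72
Step 9: prey: 124+62-178=8; pred: 72+89-28=133
Max prey = 151 at step 7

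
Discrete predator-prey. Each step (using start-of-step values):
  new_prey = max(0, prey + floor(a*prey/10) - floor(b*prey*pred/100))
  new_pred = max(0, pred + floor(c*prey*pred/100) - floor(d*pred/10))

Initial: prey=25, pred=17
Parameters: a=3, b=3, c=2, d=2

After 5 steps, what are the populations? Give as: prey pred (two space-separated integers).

Step 1: prey: 25+7-12=20; pred: 17+8-3=22
Step 2: prey: 20+6-13=13; pred: 22+8-4=26
Step 3: prey: 13+3-10=6; pred: 26+6-5=27
Step 4: prey: 6+1-4=3; pred: 27+3-5=25
Step 5: prey: 3+0-2=1; pred: 25+1-5=21

Answer: 1 21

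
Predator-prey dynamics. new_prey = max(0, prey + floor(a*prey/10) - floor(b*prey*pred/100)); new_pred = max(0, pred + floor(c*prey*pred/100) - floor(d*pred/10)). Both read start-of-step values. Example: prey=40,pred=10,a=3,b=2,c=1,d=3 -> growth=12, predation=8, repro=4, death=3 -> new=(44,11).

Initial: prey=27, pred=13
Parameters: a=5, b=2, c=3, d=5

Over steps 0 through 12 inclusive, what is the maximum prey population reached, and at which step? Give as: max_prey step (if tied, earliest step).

Answer: 38 2

Derivation:
Step 1: prey: 27+13-7=33; pred: 13+10-6=17
Step 2: prey: 33+16-11=38; pred: 17+16-8=25
Step 3: prey: 38+19-19=38; pred: 25+28-12=41
Step 4: prey: 38+19-31=26; pred: 41+46-20=67
Step 5: prey: 26+13-34=5; pred: 67+52-33=86
Step 6: prey: 5+2-8=0; pred: 86+12-43=55
Step 7: prey: 0+0-0=0; pred: 55+0-27=28
Step 8: prey: 0+0-0=0; pred: 28+0-14=14
Step 9: prey: 0+0-0=0; pred: 14+0-7=7
Step 10: prey: 0+0-0=0; pred: 7+0-3=4
Step 11: prey: 0+0-0=0; pred: 4+0-2=2
Step 12: prey: 0+0-0=0; pred: 2+0-1=1
Max prey = 38 at step 2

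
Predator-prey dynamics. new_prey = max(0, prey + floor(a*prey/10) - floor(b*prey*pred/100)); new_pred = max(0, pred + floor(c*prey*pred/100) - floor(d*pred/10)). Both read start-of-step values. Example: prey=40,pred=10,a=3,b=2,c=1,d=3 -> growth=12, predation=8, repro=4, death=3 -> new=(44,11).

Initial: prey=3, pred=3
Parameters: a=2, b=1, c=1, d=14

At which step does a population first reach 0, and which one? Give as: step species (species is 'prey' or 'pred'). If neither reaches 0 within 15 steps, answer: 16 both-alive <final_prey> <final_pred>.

Step 1: prey: 3+0-0=3; pred: 3+0-4=0
First extinction: pred at step 1

Answer: 1 pred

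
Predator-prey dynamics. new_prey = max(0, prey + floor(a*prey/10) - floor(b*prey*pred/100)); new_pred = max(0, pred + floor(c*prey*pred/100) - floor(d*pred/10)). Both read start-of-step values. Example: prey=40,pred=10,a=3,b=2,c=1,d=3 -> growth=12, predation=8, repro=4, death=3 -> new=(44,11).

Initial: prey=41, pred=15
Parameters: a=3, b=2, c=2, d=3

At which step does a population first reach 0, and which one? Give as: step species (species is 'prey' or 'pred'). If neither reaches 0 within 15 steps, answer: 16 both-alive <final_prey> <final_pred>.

Answer: 16 both-alive 1 3

Derivation:
Step 1: prey: 41+12-12=41; pred: 15+12-4=23
Step 2: prey: 41+12-18=35; pred: 23+18-6=35
Step 3: prey: 35+10-24=21; pred: 35+24-10=49
Step 4: prey: 21+6-20=7; pred: 49+20-14=55
Step 5: prey: 7+2-7=2; pred: 55+7-16=46
Step 6: prey: 2+0-1=1; pred: 46+1-13=34
Step 7: prey: 1+0-0=1; pred: 34+0-10=24
Step 8: prey: 1+0-0=1; pred: 24+0-7=17
Step 9: prey: 1+0-0=1; pred: 17+0-5=12
Step 10: prey: 1+0-0=1; pred: 12+0-3=9
Step 11: prey: 1+0-0=1; pred: 9+0-2=7
Step 12: prey: 1+0-0=1; pred: 7+0-2=5
Step 13: prey: 1+0-0=1; pred: 5+0-1=4
Step 14: prey: 1+0-0=1; pred: 4+0-1=3
Step 15: prey: 1+0-0=1; pred: 3+0-0=3
No extinction within 15 steps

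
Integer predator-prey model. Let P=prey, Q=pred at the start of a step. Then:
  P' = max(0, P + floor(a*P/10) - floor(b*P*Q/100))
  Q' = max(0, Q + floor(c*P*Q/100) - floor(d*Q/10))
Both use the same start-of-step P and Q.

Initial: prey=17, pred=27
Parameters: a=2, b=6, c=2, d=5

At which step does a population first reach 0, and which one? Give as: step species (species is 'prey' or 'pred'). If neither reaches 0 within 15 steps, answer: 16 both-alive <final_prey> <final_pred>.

Answer: 1 prey

Derivation:
Step 1: prey: 17+3-27=0; pred: 27+9-13=23
First extinction: prey at step 1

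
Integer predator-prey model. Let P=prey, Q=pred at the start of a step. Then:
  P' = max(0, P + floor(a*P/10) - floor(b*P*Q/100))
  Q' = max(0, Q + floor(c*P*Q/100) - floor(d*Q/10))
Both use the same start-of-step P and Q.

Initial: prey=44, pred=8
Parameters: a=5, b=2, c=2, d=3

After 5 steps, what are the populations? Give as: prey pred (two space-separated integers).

Step 1: prey: 44+22-7=59; pred: 8+7-2=13
Step 2: prey: 59+29-15=73; pred: 13+15-3=25
Step 3: prey: 73+36-36=73; pred: 25+36-7=54
Step 4: prey: 73+36-78=31; pred: 54+78-16=116
Step 5: prey: 31+15-71=0; pred: 116+71-34=153

Answer: 0 153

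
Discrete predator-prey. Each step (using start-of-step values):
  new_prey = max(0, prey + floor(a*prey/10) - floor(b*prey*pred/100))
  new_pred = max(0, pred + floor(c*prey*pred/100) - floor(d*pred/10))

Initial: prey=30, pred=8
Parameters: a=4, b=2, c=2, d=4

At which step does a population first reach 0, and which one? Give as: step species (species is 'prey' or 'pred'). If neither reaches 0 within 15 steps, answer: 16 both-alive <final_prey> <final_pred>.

Step 1: prey: 30+12-4=38; pred: 8+4-3=9
Step 2: prey: 38+15-6=47; pred: 9+6-3=12
Step 3: prey: 47+18-11=54; pred: 12+11-4=19
Step 4: prey: 54+21-20=55; pred: 19+20-7=32
Step 5: prey: 55+22-35=42; pred: 32+35-12=55
Step 6: prey: 42+16-46=12; pred: 55+46-22=79
Step 7: prey: 12+4-18=0; pred: 79+18-31=66
First extinction: prey at step 7

Answer: 7 prey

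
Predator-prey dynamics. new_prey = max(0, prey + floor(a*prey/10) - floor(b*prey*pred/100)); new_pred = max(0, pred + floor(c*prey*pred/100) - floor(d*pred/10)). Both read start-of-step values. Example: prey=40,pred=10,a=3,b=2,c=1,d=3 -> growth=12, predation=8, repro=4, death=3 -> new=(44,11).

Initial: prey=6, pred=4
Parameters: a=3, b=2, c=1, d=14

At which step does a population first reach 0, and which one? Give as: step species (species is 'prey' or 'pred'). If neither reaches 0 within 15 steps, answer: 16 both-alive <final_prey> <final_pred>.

Answer: 1 pred

Derivation:
Step 1: prey: 6+1-0=7; pred: 4+0-5=0
First extinction: pred at step 1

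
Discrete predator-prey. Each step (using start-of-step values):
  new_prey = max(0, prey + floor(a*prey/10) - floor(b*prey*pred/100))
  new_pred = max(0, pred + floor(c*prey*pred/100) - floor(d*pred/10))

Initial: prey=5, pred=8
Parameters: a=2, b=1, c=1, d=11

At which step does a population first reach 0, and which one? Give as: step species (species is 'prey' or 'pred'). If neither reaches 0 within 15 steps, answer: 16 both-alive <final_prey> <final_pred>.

Answer: 1 pred

Derivation:
Step 1: prey: 5+1-0=6; pred: 8+0-8=0
First extinction: pred at step 1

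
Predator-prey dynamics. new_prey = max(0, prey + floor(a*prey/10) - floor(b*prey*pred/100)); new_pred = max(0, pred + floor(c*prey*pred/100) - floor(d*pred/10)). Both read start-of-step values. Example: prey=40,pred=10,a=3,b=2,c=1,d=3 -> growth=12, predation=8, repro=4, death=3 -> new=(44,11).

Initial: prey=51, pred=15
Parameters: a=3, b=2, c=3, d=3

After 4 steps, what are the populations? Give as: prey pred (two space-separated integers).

Step 1: prey: 51+15-15=51; pred: 15+22-4=33
Step 2: prey: 51+15-33=33; pred: 33+50-9=74
Step 3: prey: 33+9-48=0; pred: 74+73-22=125
Step 4: prey: 0+0-0=0; pred: 125+0-37=88

Answer: 0 88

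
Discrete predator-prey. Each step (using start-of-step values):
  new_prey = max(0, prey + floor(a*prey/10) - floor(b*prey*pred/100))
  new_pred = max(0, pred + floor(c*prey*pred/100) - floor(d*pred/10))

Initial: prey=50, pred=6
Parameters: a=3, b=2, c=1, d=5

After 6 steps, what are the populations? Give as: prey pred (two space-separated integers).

Answer: 110 20

Derivation:
Step 1: prey: 50+15-6=59; pred: 6+3-3=6
Step 2: prey: 59+17-7=69; pred: 6+3-3=6
Step 3: prey: 69+20-8=81; pred: 6+4-3=7
Step 4: prey: 81+24-11=94; pred: 7+5-3=9
Step 5: prey: 94+28-16=106; pred: 9+8-4=13
Step 6: prey: 106+31-27=110; pred: 13+13-6=20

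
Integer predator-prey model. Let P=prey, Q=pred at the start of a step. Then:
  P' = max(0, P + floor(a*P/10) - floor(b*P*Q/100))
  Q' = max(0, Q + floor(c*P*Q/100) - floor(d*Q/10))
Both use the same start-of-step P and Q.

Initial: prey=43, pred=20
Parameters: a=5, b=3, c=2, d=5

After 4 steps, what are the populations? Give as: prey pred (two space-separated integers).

Answer: 6 26

Derivation:
Step 1: prey: 43+21-25=39; pred: 20+17-10=27
Step 2: prey: 39+19-31=27; pred: 27+21-13=35
Step 3: prey: 27+13-28=12; pred: 35+18-17=36
Step 4: prey: 12+6-12=6; pred: 36+8-18=26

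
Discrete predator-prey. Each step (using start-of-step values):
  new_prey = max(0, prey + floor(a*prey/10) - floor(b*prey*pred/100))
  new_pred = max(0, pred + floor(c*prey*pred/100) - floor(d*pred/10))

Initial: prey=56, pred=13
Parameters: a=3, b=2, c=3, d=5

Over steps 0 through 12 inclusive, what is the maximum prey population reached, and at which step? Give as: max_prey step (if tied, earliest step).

Step 1: prey: 56+16-14=58; pred: 13+21-6=28
Step 2: prey: 58+17-32=43; pred: 28+48-14=62
Step 3: prey: 43+12-53=2; pred: 62+79-31=110
Step 4: prey: 2+0-4=0; pred: 110+6-55=61
Step 5: prey: 0+0-0=0; pred: 61+0-30=31
Step 6: prey: 0+0-0=0; pred: 31+0-15=16
Step 7: prey: 0+0-0=0; pred: 16+0-8=8
Step 8: prey: 0+0-0=0; pred: 8+0-4=4
Step 9: prey: 0+0-0=0; pred: 4+0-2=2
Step 10: prey: 0+0-0=0; pred: 2+0-1=1
Step 11: prey: 0+0-0=0; pred: 1+0-0=1
Step 12: prey: 0+0-0=0; pred: 1+0-0=1
Max prey = 58 at step 1

Answer: 58 1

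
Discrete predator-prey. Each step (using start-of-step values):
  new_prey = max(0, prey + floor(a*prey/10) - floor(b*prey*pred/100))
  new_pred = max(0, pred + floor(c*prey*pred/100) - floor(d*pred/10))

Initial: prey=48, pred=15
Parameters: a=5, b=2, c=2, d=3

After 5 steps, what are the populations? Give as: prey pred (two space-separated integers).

Step 1: prey: 48+24-14=58; pred: 15+14-4=25
Step 2: prey: 58+29-29=58; pred: 25+29-7=47
Step 3: prey: 58+29-54=33; pred: 47+54-14=87
Step 4: prey: 33+16-57=0; pred: 87+57-26=118
Step 5: prey: 0+0-0=0; pred: 118+0-35=83

Answer: 0 83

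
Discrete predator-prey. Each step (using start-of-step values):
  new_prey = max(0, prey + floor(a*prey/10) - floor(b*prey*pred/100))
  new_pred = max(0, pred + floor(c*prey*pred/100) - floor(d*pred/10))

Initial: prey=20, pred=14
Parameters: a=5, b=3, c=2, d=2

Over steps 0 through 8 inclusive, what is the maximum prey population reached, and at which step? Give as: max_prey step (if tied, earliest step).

Step 1: prey: 20+10-8=22; pred: 14+5-2=17
Step 2: prey: 22+11-11=22; pred: 17+7-3=21
Step 3: prey: 22+11-13=20; pred: 21+9-4=26
Step 4: prey: 20+10-15=15; pred: 26+10-5=31
Step 5: prey: 15+7-13=9; pred: 31+9-6=34
Step 6: prey: 9+4-9=4; pred: 34+6-6=34
Step 7: prey: 4+2-4=2; pred: 34+2-6=30
Step 8: prey: 2+1-1=2; pred: 30+1-6=25
Max prey = 22 at step 1

Answer: 22 1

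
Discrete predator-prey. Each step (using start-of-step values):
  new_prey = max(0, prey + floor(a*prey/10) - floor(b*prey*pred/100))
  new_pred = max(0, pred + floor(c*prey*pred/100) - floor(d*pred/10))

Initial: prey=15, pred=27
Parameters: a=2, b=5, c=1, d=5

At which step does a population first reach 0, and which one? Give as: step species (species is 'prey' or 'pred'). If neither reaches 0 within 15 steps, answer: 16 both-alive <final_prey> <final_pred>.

Step 1: prey: 15+3-20=0; pred: 27+4-13=18
First extinction: prey at step 1

Answer: 1 prey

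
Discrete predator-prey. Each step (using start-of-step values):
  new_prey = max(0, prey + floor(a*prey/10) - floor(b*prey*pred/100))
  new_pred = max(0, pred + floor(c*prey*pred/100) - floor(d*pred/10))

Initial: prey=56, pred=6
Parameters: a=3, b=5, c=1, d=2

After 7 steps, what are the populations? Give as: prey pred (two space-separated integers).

Step 1: prey: 56+16-16=56; pred: 6+3-1=8
Step 2: prey: 56+16-22=50; pred: 8+4-1=11
Step 3: prey: 50+15-27=38; pred: 11+5-2=14
Step 4: prey: 38+11-26=23; pred: 14+5-2=17
Step 5: prey: 23+6-19=10; pred: 17+3-3=17
Step 6: prey: 10+3-8=5; pred: 17+1-3=15
Step 7: prey: 5+1-3=3; pred: 15+0-3=12

Answer: 3 12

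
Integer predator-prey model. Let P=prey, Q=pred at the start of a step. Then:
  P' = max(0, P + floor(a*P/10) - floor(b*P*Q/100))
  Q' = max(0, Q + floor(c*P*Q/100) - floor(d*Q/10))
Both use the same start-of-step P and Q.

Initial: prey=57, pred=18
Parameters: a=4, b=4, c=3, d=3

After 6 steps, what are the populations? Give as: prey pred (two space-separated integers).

Answer: 0 20

Derivation:
Step 1: prey: 57+22-41=38; pred: 18+30-5=43
Step 2: prey: 38+15-65=0; pred: 43+49-12=80
Step 3: prey: 0+0-0=0; pred: 80+0-24=56
Step 4: prey: 0+0-0=0; pred: 56+0-16=40
Step 5: prey: 0+0-0=0; pred: 40+0-12=28
Step 6: prey: 0+0-0=0; pred: 28+0-8=20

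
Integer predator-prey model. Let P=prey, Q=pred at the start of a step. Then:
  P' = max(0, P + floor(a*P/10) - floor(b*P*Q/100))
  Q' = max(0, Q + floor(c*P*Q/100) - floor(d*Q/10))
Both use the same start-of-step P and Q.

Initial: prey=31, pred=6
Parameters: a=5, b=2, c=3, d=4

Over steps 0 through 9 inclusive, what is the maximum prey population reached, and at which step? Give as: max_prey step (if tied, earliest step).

Step 1: prey: 31+15-3=43; pred: 6+5-2=9
Step 2: prey: 43+21-7=57; pred: 9+11-3=17
Step 3: prey: 57+28-19=66; pred: 17+29-6=40
Step 4: prey: 66+33-52=47; pred: 40+79-16=103
Step 5: prey: 47+23-96=0; pred: 103+145-41=207
Step 6: prey: 0+0-0=0; pred: 207+0-82=125
Step 7: prey: 0+0-0=0; pred: 125+0-50=75
Step 8: prey: 0+0-0=0; pred: 75+0-30=45
Step 9: prey: 0+0-0=0; pred: 45+0-18=27
Max prey = 66 at step 3

Answer: 66 3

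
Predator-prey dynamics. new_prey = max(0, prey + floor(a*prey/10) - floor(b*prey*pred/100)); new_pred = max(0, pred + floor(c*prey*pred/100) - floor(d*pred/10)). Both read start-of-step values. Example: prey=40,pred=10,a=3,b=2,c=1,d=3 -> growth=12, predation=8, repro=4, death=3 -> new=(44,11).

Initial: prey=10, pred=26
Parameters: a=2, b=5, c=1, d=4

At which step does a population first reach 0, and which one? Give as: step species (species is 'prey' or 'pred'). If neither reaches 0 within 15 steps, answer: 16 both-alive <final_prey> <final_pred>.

Step 1: prey: 10+2-13=0; pred: 26+2-10=18
First extinction: prey at step 1

Answer: 1 prey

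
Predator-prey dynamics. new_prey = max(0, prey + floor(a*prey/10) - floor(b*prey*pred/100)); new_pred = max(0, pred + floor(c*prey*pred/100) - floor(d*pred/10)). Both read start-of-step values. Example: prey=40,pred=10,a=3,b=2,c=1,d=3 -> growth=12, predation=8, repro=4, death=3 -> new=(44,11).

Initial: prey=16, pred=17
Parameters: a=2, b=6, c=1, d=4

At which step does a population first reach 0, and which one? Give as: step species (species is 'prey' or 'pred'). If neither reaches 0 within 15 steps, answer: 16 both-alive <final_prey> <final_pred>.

Answer: 16 both-alive 1 2

Derivation:
Step 1: prey: 16+3-16=3; pred: 17+2-6=13
Step 2: prey: 3+0-2=1; pred: 13+0-5=8
Step 3: prey: 1+0-0=1; pred: 8+0-3=5
Step 4: prey: 1+0-0=1; pred: 5+0-2=3
Step 5: prey: 1+0-0=1; pred: 3+0-1=2
Step 6: prey: 1+0-0=1; pred: 2+0-0=2
Steps 7-15: state stable at prey=1, pred=2 (no change)
No extinction within 15 steps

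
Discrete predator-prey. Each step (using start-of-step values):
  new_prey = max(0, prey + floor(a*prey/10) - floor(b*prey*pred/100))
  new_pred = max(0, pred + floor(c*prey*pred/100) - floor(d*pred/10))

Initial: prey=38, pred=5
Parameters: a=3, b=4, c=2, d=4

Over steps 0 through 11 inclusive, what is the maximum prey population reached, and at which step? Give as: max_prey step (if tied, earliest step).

Answer: 44 2

Derivation:
Step 1: prey: 38+11-7=42; pred: 5+3-2=6
Step 2: prey: 42+12-10=44; pred: 6+5-2=9
Step 3: prey: 44+13-15=42; pred: 9+7-3=13
Step 4: prey: 42+12-21=33; pred: 13+10-5=18
Step 5: prey: 33+9-23=19; pred: 18+11-7=22
Step 6: prey: 19+5-16=8; pred: 22+8-8=22
Step 7: prey: 8+2-7=3; pred: 22+3-8=17
Step 8: prey: 3+0-2=1; pred: 17+1-6=12
Step 9: prey: 1+0-0=1; pred: 12+0-4=8
Step 10: prey: 1+0-0=1; pred: 8+0-3=5
Step 11: prey: 1+0-0=1; pred: 5+0-2=3
Max prey = 44 at step 2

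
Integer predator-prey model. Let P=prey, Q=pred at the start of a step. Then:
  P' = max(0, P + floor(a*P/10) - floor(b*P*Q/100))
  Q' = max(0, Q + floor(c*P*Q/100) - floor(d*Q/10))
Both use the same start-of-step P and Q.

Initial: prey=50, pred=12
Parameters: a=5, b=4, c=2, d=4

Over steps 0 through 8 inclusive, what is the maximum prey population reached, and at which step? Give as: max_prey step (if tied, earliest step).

Answer: 51 1

Derivation:
Step 1: prey: 50+25-24=51; pred: 12+12-4=20
Step 2: prey: 51+25-40=36; pred: 20+20-8=32
Step 3: prey: 36+18-46=8; pred: 32+23-12=43
Step 4: prey: 8+4-13=0; pred: 43+6-17=32
Step 5: prey: 0+0-0=0; pred: 32+0-12=20
Step 6: prey: 0+0-0=0; pred: 20+0-8=12
Step 7: prey: 0+0-0=0; pred: 12+0-4=8
Step 8: prey: 0+0-0=0; pred: 8+0-3=5
Max prey = 51 at step 1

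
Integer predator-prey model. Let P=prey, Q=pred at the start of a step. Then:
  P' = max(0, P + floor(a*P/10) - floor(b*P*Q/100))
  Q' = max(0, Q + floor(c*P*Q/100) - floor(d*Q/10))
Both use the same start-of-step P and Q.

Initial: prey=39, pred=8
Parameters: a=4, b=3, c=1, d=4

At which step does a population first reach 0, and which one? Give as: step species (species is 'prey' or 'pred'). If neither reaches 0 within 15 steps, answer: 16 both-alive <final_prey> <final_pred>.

Step 1: prey: 39+15-9=45; pred: 8+3-3=8
Step 2: prey: 45+18-10=53; pred: 8+3-3=8
Step 3: prey: 53+21-12=62; pred: 8+4-3=9
Step 4: prey: 62+24-16=70; pred: 9+5-3=11
Step 5: prey: 70+28-23=75; pred: 11+7-4=14
Step 6: prey: 75+30-31=74; pred: 14+10-5=19
Step 7: prey: 74+29-42=61; pred: 19+14-7=26
Step 8: prey: 61+24-47=38; pred: 26+15-10=31
Step 9: prey: 38+15-35=18; pred: 31+11-12=30
Step 10: prey: 18+7-16=9; pred: 30+5-12=23
Step 11: prey: 9+3-6=6; pred: 23+2-9=16
Step 12: prey: 6+2-2=6; pred: 16+0-6=10
Step 13: prey: 6+2-1=7; pred: 10+0-4=6
Step 14: prey: 7+2-1=8; pred: 6+0-2=4
Step 15: prey: 8+3-0=11; pred: 4+0-1=3
No extinction within 15 steps

Answer: 16 both-alive 11 3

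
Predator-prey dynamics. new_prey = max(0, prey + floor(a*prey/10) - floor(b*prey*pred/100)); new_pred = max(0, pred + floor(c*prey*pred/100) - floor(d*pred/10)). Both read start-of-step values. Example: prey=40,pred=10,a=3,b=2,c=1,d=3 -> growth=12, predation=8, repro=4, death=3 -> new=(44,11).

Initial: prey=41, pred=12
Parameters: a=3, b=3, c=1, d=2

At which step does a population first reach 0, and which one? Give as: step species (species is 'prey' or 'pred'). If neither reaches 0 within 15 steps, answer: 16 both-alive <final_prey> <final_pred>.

Step 1: prey: 41+12-14=39; pred: 12+4-2=14
Step 2: prey: 39+11-16=34; pred: 14+5-2=17
Step 3: prey: 34+10-17=27; pred: 17+5-3=19
Step 4: prey: 27+8-15=20; pred: 19+5-3=21
Step 5: prey: 20+6-12=14; pred: 21+4-4=21
Step 6: prey: 14+4-8=10; pred: 21+2-4=19
Step 7: prey: 10+3-5=8; pred: 19+1-3=17
Step 8: prey: 8+2-4=6; pred: 17+1-3=15
Step 9: prey: 6+1-2=5; pred: 15+0-3=12
Step 10: prey: 5+1-1=5; pred: 12+0-2=10
Step 11: prey: 5+1-1=5; pred: 10+0-2=8
Step 12: prey: 5+1-1=5; pred: 8+0-1=7
Step 13: prey: 5+1-1=5; pred: 7+0-1=6
Step 14: prey: 5+1-0=6; pred: 6+0-1=5
Step 15: prey: 6+1-0=7; pred: 5+0-1=4
No extinction within 15 steps

Answer: 16 both-alive 7 4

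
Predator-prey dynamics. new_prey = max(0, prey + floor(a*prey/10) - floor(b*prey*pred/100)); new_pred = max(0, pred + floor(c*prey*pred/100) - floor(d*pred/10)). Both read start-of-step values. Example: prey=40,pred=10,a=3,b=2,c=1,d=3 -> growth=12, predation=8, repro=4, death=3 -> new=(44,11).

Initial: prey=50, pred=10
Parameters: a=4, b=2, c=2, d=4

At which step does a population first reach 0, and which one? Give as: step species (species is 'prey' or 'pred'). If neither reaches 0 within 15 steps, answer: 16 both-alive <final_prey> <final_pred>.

Answer: 5 prey

Derivation:
Step 1: prey: 50+20-10=60; pred: 10+10-4=16
Step 2: prey: 60+24-19=65; pred: 16+19-6=29
Step 3: prey: 65+26-37=54; pred: 29+37-11=55
Step 4: prey: 54+21-59=16; pred: 55+59-22=92
Step 5: prey: 16+6-29=0; pred: 92+29-36=85
First extinction: prey at step 5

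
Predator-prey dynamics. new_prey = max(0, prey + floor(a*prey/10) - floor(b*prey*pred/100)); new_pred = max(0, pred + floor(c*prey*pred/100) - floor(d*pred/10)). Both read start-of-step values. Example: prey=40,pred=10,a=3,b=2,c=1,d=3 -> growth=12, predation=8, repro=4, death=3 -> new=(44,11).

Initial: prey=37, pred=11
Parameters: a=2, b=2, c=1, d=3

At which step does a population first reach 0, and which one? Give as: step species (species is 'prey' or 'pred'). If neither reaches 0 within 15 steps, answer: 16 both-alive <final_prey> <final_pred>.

Answer: 16 both-alive 22 7

Derivation:
Step 1: prey: 37+7-8=36; pred: 11+4-3=12
Step 2: prey: 36+7-8=35; pred: 12+4-3=13
Step 3: prey: 35+7-9=33; pred: 13+4-3=14
Step 4: prey: 33+6-9=30; pred: 14+4-4=14
Step 5: prey: 30+6-8=28; pred: 14+4-4=14
Step 6: prey: 28+5-7=26; pred: 14+3-4=13
Step 7: prey: 26+5-6=25; pred: 13+3-3=13
Step 8: prey: 25+5-6=24; pred: 13+3-3=13
Step 9: prey: 24+4-6=22; pred: 13+3-3=13
Step 10: prey: 22+4-5=21; pred: 13+2-3=12
Step 11: prey: 21+4-5=20; pred: 12+2-3=11
Step 12: prey: 20+4-4=20; pred: 11+2-3=10
Step 13: prey: 20+4-4=20; pred: 10+2-3=9
Step 14: prey: 20+4-3=21; pred: 9+1-2=8
Step 15: prey: 21+4-3=22; pred: 8+1-2=7
No extinction within 15 steps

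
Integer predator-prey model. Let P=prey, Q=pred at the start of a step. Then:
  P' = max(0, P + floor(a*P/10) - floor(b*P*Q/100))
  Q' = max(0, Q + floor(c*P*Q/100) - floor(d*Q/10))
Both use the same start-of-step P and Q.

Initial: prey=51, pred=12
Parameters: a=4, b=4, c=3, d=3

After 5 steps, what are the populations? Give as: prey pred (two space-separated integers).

Answer: 0 33

Derivation:
Step 1: prey: 51+20-24=47; pred: 12+18-3=27
Step 2: prey: 47+18-50=15; pred: 27+38-8=57
Step 3: prey: 15+6-34=0; pred: 57+25-17=65
Step 4: prey: 0+0-0=0; pred: 65+0-19=46
Step 5: prey: 0+0-0=0; pred: 46+0-13=33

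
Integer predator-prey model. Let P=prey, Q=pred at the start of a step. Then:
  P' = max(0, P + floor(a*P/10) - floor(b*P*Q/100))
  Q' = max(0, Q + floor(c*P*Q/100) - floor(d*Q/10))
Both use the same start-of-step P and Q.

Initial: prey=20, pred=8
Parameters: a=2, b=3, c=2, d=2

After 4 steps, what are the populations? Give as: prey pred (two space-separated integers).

Answer: 12 16

Derivation:
Step 1: prey: 20+4-4=20; pred: 8+3-1=10
Step 2: prey: 20+4-6=18; pred: 10+4-2=12
Step 3: prey: 18+3-6=15; pred: 12+4-2=14
Step 4: prey: 15+3-6=12; pred: 14+4-2=16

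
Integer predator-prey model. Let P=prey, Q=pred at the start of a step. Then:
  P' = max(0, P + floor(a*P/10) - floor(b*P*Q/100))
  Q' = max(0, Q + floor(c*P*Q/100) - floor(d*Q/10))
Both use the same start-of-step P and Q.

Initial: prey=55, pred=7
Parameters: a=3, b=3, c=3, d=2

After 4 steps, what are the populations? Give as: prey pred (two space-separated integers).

Step 1: prey: 55+16-11=60; pred: 7+11-1=17
Step 2: prey: 60+18-30=48; pred: 17+30-3=44
Step 3: prey: 48+14-63=0; pred: 44+63-8=99
Step 4: prey: 0+0-0=0; pred: 99+0-19=80

Answer: 0 80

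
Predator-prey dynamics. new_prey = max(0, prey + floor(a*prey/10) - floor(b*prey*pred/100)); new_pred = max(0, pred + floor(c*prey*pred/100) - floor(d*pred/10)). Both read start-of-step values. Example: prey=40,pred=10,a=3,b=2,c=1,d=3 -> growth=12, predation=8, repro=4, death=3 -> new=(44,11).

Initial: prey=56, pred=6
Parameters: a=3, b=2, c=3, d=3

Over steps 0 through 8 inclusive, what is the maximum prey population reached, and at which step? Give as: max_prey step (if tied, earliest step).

Answer: 66 1

Derivation:
Step 1: prey: 56+16-6=66; pred: 6+10-1=15
Step 2: prey: 66+19-19=66; pred: 15+29-4=40
Step 3: prey: 66+19-52=33; pred: 40+79-12=107
Step 4: prey: 33+9-70=0; pred: 107+105-32=180
Step 5: prey: 0+0-0=0; pred: 180+0-54=126
Step 6: prey: 0+0-0=0; pred: 126+0-37=89
Step 7: prey: 0+0-0=0; pred: 89+0-26=63
Step 8: prey: 0+0-0=0; pred: 63+0-18=45
Max prey = 66 at step 1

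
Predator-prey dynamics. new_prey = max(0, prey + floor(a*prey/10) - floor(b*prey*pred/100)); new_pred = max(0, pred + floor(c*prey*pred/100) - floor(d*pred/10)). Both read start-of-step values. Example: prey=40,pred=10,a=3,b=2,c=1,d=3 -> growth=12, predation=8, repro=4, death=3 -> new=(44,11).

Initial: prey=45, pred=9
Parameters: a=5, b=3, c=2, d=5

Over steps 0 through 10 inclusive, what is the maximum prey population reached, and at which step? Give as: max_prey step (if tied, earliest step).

Answer: 61 2

Derivation:
Step 1: prey: 45+22-12=55; pred: 9+8-4=13
Step 2: prey: 55+27-21=61; pred: 13+14-6=21
Step 3: prey: 61+30-38=53; pred: 21+25-10=36
Step 4: prey: 53+26-57=22; pred: 36+38-18=56
Step 5: prey: 22+11-36=0; pred: 56+24-28=52
Step 6: prey: 0+0-0=0; pred: 52+0-26=26
Step 7: prey: 0+0-0=0; pred: 26+0-13=13
Step 8: prey: 0+0-0=0; pred: 13+0-6=7
Step 9: prey: 0+0-0=0; pred: 7+0-3=4
Step 10: prey: 0+0-0=0; pred: 4+0-2=2
Max prey = 61 at step 2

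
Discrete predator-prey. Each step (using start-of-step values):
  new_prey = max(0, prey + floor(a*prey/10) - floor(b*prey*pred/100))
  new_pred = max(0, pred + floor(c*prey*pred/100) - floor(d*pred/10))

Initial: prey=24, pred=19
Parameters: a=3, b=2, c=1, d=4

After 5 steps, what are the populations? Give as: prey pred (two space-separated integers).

Answer: 28 6

Derivation:
Step 1: prey: 24+7-9=22; pred: 19+4-7=16
Step 2: prey: 22+6-7=21; pred: 16+3-6=13
Step 3: prey: 21+6-5=22; pred: 13+2-5=10
Step 4: prey: 22+6-4=24; pred: 10+2-4=8
Step 5: prey: 24+7-3=28; pred: 8+1-3=6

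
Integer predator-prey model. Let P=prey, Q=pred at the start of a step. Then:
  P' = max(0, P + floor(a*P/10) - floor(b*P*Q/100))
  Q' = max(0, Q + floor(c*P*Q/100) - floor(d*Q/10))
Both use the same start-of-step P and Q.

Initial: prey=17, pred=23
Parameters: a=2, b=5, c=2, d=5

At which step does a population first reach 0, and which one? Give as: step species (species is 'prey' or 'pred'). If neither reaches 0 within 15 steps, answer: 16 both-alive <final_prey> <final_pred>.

Answer: 16 both-alive 1 1

Derivation:
Step 1: prey: 17+3-19=1; pred: 23+7-11=19
Step 2: prey: 1+0-0=1; pred: 19+0-9=10
Step 3: prey: 1+0-0=1; pred: 10+0-5=5
Step 4: prey: 1+0-0=1; pred: 5+0-2=3
Step 5: prey: 1+0-0=1; pred: 3+0-1=2
Step 6: prey: 1+0-0=1; pred: 2+0-1=1
Step 7: prey: 1+0-0=1; pred: 1+0-0=1
Steps 8-15: state stable at prey=1, pred=1 (no change)
No extinction within 15 steps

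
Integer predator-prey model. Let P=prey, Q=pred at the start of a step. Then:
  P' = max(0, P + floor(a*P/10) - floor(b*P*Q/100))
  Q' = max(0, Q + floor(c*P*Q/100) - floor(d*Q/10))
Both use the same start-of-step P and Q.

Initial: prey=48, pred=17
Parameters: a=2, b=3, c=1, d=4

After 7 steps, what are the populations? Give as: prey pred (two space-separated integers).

Step 1: prey: 48+9-24=33; pred: 17+8-6=19
Step 2: prey: 33+6-18=21; pred: 19+6-7=18
Step 3: prey: 21+4-11=14; pred: 18+3-7=14
Step 4: prey: 14+2-5=11; pred: 14+1-5=10
Step 5: prey: 11+2-3=10; pred: 10+1-4=7
Step 6: prey: 10+2-2=10; pred: 7+0-2=5
Step 7: prey: 10+2-1=11; pred: 5+0-2=3

Answer: 11 3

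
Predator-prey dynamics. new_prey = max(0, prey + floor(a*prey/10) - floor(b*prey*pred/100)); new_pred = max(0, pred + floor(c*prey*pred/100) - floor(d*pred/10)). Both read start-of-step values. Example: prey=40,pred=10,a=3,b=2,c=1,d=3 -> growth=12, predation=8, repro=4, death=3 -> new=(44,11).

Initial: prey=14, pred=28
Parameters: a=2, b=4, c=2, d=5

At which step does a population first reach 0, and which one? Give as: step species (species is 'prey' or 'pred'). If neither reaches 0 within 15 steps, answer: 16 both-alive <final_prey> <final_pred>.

Answer: 16 both-alive 1 1

Derivation:
Step 1: prey: 14+2-15=1; pred: 28+7-14=21
Step 2: prey: 1+0-0=1; pred: 21+0-10=11
Step 3: prey: 1+0-0=1; pred: 11+0-5=6
Step 4: prey: 1+0-0=1; pred: 6+0-3=3
Step 5: prey: 1+0-0=1; pred: 3+0-1=2
Step 6: prey: 1+0-0=1; pred: 2+0-1=1
Step 7: prey: 1+0-0=1; pred: 1+0-0=1
Steps 8-15: state stable at prey=1, pred=1 (no change)
No extinction within 15 steps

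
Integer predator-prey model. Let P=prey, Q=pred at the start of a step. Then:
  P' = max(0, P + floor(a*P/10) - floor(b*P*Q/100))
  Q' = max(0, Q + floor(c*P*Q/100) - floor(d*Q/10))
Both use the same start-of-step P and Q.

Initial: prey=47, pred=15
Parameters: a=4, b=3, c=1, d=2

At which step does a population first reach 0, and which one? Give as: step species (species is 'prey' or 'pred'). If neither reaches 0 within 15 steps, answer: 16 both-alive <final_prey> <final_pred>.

Answer: 16 both-alive 7 5

Derivation:
Step 1: prey: 47+18-21=44; pred: 15+7-3=19
Step 2: prey: 44+17-25=36; pred: 19+8-3=24
Step 3: prey: 36+14-25=25; pred: 24+8-4=28
Step 4: prey: 25+10-21=14; pred: 28+7-5=30
Step 5: prey: 14+5-12=7; pred: 30+4-6=28
Step 6: prey: 7+2-5=4; pred: 28+1-5=24
Step 7: prey: 4+1-2=3; pred: 24+0-4=20
Step 8: prey: 3+1-1=3; pred: 20+0-4=16
Step 9: prey: 3+1-1=3; pred: 16+0-3=13
Step 10: prey: 3+1-1=3; pred: 13+0-2=11
Step 11: prey: 3+1-0=4; pred: 11+0-2=9
Step 12: prey: 4+1-1=4; pred: 9+0-1=8
Step 13: prey: 4+1-0=5; pred: 8+0-1=7
Step 14: prey: 5+2-1=6; pred: 7+0-1=6
Step 15: prey: 6+2-1=7; pred: 6+0-1=5
No extinction within 15 steps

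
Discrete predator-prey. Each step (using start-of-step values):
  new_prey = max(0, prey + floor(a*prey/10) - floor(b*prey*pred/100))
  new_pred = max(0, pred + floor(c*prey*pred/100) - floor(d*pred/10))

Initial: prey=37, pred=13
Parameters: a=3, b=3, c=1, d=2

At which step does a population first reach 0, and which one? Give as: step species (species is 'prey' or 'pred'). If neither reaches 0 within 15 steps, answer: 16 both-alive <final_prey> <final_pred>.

Answer: 16 both-alive 7 4

Derivation:
Step 1: prey: 37+11-14=34; pred: 13+4-2=15
Step 2: prey: 34+10-15=29; pred: 15+5-3=17
Step 3: prey: 29+8-14=23; pred: 17+4-3=18
Step 4: prey: 23+6-12=17; pred: 18+4-3=19
Step 5: prey: 17+5-9=13; pred: 19+3-3=19
Step 6: prey: 13+3-7=9; pred: 19+2-3=18
Step 7: prey: 9+2-4=7; pred: 18+1-3=16
Step 8: prey: 7+2-3=6; pred: 16+1-3=14
Step 9: prey: 6+1-2=5; pred: 14+0-2=12
Step 10: prey: 5+1-1=5; pred: 12+0-2=10
Step 11: prey: 5+1-1=5; pred: 10+0-2=8
Step 12: prey: 5+1-1=5; pred: 8+0-1=7
Step 13: prey: 5+1-1=5; pred: 7+0-1=6
Step 14: prey: 5+1-0=6; pred: 6+0-1=5
Step 15: prey: 6+1-0=7; pred: 5+0-1=4
No extinction within 15 steps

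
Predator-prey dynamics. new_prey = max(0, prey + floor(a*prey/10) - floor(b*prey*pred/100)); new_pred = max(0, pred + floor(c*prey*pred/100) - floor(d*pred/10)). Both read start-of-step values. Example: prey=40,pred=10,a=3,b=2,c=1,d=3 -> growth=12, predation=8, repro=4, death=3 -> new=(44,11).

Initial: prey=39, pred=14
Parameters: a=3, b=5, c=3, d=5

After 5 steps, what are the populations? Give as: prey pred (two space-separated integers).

Answer: 0 4

Derivation:
Step 1: prey: 39+11-27=23; pred: 14+16-7=23
Step 2: prey: 23+6-26=3; pred: 23+15-11=27
Step 3: prey: 3+0-4=0; pred: 27+2-13=16
Step 4: prey: 0+0-0=0; pred: 16+0-8=8
Step 5: prey: 0+0-0=0; pred: 8+0-4=4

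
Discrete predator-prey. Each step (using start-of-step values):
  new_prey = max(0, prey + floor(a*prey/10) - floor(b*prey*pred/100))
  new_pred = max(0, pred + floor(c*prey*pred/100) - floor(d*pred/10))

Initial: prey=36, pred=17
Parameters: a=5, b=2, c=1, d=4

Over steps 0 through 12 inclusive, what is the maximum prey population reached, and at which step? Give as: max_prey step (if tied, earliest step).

Step 1: prey: 36+18-12=42; pred: 17+6-6=17
Step 2: prey: 42+21-14=49; pred: 17+7-6=18
Step 3: prey: 49+24-17=56; pred: 18+8-7=19
Step 4: prey: 56+28-21=63; pred: 19+10-7=22
Step 5: prey: 63+31-27=67; pred: 22+13-8=27
Step 6: prey: 67+33-36=64; pred: 27+18-10=35
Step 7: prey: 64+32-44=52; pred: 35+22-14=43
Step 8: prey: 52+26-44=34; pred: 43+22-17=48
Step 9: prey: 34+17-32=19; pred: 48+16-19=45
Step 10: prey: 19+9-17=11; pred: 45+8-18=35
Step 11: prey: 11+5-7=9; pred: 35+3-14=24
Step 12: prey: 9+4-4=9; pred: 24+2-9=17
Max prey = 67 at step 5

Answer: 67 5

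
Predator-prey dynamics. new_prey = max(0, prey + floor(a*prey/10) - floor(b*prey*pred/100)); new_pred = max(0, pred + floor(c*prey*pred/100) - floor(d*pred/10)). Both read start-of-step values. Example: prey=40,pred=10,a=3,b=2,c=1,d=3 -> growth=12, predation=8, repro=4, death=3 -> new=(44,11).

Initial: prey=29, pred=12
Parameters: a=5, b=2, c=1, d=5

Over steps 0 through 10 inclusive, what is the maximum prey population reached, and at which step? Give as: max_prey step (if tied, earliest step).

Step 1: prey: 29+14-6=37; pred: 12+3-6=9
Step 2: prey: 37+18-6=49; pred: 9+3-4=8
Step 3: prey: 49+24-7=66; pred: 8+3-4=7
Step 4: prey: 66+33-9=90; pred: 7+4-3=8
Step 5: prey: 90+45-14=121; pred: 8+7-4=11
Step 6: prey: 121+60-26=155; pred: 11+13-5=19
Step 7: prey: 155+77-58=174; pred: 19+29-9=39
Step 8: prey: 174+87-135=126; pred: 39+67-19=87
Step 9: prey: 126+63-219=0; pred: 87+109-43=153
Step 10: prey: 0+0-0=0; pred: 153+0-76=77
Max prey = 174 at step 7

Answer: 174 7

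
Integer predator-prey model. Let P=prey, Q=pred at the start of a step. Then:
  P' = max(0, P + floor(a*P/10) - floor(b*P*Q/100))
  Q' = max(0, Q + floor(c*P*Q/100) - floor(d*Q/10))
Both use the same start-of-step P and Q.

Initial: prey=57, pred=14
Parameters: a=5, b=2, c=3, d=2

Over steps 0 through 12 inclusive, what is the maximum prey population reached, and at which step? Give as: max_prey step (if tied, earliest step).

Answer: 70 1

Derivation:
Step 1: prey: 57+28-15=70; pred: 14+23-2=35
Step 2: prey: 70+35-49=56; pred: 35+73-7=101
Step 3: prey: 56+28-113=0; pred: 101+169-20=250
Step 4: prey: 0+0-0=0; pred: 250+0-50=200
Step 5: prey: 0+0-0=0; pred: 200+0-40=160
Step 6: prey: 0+0-0=0; pred: 160+0-32=128
Step 7: prey: 0+0-0=0; pred: 128+0-25=103
Step 8: prey: 0+0-0=0; pred: 103+0-20=83
Step 9: prey: 0+0-0=0; pred: 83+0-16=67
Step 10: prey: 0+0-0=0; pred: 67+0-13=54
Step 11: prey: 0+0-0=0; pred: 54+0-10=44
Step 12: prey: 0+0-0=0; pred: 44+0-8=36
Max prey = 70 at step 1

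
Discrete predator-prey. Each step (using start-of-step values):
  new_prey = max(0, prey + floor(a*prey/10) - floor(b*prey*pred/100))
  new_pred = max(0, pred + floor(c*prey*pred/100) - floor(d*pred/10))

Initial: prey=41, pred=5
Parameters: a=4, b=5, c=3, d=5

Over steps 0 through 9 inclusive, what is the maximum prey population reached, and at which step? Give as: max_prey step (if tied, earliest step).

Step 1: prey: 41+16-10=47; pred: 5+6-2=9
Step 2: prey: 47+18-21=44; pred: 9+12-4=17
Step 3: prey: 44+17-37=24; pred: 17+22-8=31
Step 4: prey: 24+9-37=0; pred: 31+22-15=38
Step 5: prey: 0+0-0=0; pred: 38+0-19=19
Step 6: prey: 0+0-0=0; pred: 19+0-9=10
Step 7: prey: 0+0-0=0; pred: 10+0-5=5
Step 8: prey: 0+0-0=0; pred: 5+0-2=3
Step 9: prey: 0+0-0=0; pred: 3+0-1=2
Max prey = 47 at step 1

Answer: 47 1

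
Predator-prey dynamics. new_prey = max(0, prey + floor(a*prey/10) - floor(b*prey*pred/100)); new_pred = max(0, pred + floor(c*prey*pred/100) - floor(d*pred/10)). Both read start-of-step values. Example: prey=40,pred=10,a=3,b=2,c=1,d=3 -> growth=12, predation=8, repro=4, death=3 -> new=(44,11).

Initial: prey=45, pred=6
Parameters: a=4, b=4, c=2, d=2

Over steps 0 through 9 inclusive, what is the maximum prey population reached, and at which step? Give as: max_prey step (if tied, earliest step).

Answer: 53 1

Derivation:
Step 1: prey: 45+18-10=53; pred: 6+5-1=10
Step 2: prey: 53+21-21=53; pred: 10+10-2=18
Step 3: prey: 53+21-38=36; pred: 18+19-3=34
Step 4: prey: 36+14-48=2; pred: 34+24-6=52
Step 5: prey: 2+0-4=0; pred: 52+2-10=44
Step 6: prey: 0+0-0=0; pred: 44+0-8=36
Step 7: prey: 0+0-0=0; pred: 36+0-7=29
Step 8: prey: 0+0-0=0; pred: 29+0-5=24
Step 9: prey: 0+0-0=0; pred: 24+0-4=20
Max prey = 53 at step 1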